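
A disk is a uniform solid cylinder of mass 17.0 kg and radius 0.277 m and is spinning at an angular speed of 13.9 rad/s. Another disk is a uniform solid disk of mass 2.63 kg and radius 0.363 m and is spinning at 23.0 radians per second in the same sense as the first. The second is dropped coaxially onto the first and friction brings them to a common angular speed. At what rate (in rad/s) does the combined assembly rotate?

No external torque acts about the common axis, so total angular momentum is conserved.
Moments of inertia: I_A = ½(17.0)(0.277)² = 0.6522 kg·m²; I_B = ½(2.63)(0.363)² = 0.1733 kg·m².
Taking A's sense as positive: L = (0.6522)(13.9) + (0.1733)(23.0) = 13.05 kg·m²·rad/s.
Combined I = 0.6522 + 0.1733 = 0.8255 kg·m².
ω_f = L / I = 13.05 / 0.8255 = 15.81 rad/s.

|ω_f| ≈ 15.8 rad/s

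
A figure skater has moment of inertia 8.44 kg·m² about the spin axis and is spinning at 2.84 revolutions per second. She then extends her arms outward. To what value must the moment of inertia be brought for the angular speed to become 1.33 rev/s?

I₂ ≈ 18.0 kg·m²

With no external torque about the axis, L is conserved: I₁ω₁ = I₂ω₂.
I₂ = I₁ω₁ / ω₂ = (8.44)(2.84) / (1.33) = 18.02 kg·m².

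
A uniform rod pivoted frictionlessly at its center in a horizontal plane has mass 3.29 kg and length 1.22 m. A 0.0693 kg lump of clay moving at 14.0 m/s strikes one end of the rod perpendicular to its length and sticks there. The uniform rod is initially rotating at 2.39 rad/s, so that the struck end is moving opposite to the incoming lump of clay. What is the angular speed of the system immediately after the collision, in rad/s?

|ω_f| ≈ 0.884 rad/s

The axle reaction passes through the pivot and exerts no torque about it; angular momentum about the pivot is conserved through the impact.
I_p = (1/12)(3.29)(1.22)² = 0.4081 kg·m². Taking the sense of the lump of clay's angular momentum as positive, L_{lump} = m v R = (0.0693)(14.0)(1.22/2) = 0.5918 kg·m²/s.
L_i = −I_p ω_p + m v R = −(0.4081)(2.39) + 0.5918 = -0.3835 kg·m²/s.
After sticking, I_f = I_p + m R² = 0.4081 + (0.0693)(1.22/2)² = 0.4339 kg·m².
ω_f = L_i / I_f = -0.3835 / 0.4339 = -0.8839 rad/s.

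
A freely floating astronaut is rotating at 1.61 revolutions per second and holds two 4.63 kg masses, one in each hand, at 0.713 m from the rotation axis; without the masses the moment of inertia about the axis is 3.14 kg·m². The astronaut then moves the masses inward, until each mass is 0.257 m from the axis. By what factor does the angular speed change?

Angular momentum about the spin axis is conserved since the torque about it is zero.
I₁ = 3.14 + 2(4.63)(0.713)² = 7.847 kg·m²; I₂ = 3.14 + 2(4.63)(0.257)² = 3.752 kg·m².
ω₂/ω₁ = I₁/I₂ = 7.847 / 3.752 = 2.092.

ω₂/ω₁ ≈ 2.09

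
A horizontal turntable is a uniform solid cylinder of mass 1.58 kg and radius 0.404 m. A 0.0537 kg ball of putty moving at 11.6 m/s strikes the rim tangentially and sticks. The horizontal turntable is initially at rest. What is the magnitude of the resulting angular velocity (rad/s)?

|ω_f| ≈ 1.83 rad/s

The axle reaction passes through the axle and exerts no torque about it; angular momentum about the axle is conserved through the impact.
I_p = ½(1.58)(0.404)² = 0.1289 kg·m². Taking the sense of the ball of putty's angular momentum as positive, L_{ball} = m v R = (0.0537)(11.6)(0.404) = 0.2517 kg·m²/s.
L_i = 0 + 0.2517 = 0.2517 kg·m²/s.
After sticking, I_f = I_p + m R² = 0.1289 + (0.0537)(0.404)² = 0.1377 kg·m².
ω_f = L_i / I_f = 0.2517 / 0.1377 = 1.828 rad/s.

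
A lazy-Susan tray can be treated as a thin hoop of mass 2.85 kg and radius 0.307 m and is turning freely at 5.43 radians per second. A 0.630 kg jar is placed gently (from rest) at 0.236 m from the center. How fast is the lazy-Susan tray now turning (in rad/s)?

ω_f ≈ 4.80 rad/s

The added mass arrives with no angular momentum about the center, and any external torque about the center is negligible, so the system's angular momentum is conserved.
I_p = (2.85)(0.307)² = 0.2686 kg·m².
Added inertia Σmr² = (0.630)(0.236)² = 0.03509 kg·m²; I_f = 0.2686 + 0.03509 = 0.3037 kg·m².
ω_f = I_p ω_i / I_f = (0.2686)(5.43) / 0.3037 = 4.803 rad/s.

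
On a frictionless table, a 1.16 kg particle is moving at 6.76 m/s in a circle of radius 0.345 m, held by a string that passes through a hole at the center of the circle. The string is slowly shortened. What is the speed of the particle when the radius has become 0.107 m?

Central (radial) force ⇒ zero torque about the center ⇒ m v r is constant.
v₂ = v₁ r₁ / r₂ = (6.76)(0.345) / (0.107) = 21.80 m/s.

v₂ ≈ 21.8 m/s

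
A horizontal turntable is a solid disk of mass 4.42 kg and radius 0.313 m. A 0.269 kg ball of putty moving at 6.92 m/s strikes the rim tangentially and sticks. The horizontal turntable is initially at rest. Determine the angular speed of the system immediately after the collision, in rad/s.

About the axle the impulsive forces during the collision are internal, so angular momentum about that axis is conserved.
I_p = ½(4.42)(0.313)² = 0.2165 kg·m². Taking the sense of the ball of putty's angular momentum as positive, L_{ball} = m v R = (0.269)(6.92)(0.313) = 0.5826 kg·m²/s.
L_i = 0 + 0.5826 = 0.5826 kg·m²/s.
After sticking, I_f = I_p + m R² = 0.2165 + (0.269)(0.313)² = 0.2429 kg·m².
ω_f = L_i / I_f = 0.5826 / 0.2429 = 2.399 rad/s.

|ω_f| ≈ 2.40 rad/s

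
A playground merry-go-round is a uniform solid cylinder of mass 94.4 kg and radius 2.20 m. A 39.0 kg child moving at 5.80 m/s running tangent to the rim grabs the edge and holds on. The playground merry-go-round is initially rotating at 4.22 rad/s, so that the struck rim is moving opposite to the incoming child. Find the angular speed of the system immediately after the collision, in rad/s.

About the axle the impulsive forces during the collision are internal, so angular momentum about that axis is conserved.
I_p = ½(94.4)(2.20)² = 228.4 kg·m². Taking the sense of the child's angular momentum as positive, L_{child} = m v R = (39.0)(5.80)(2.20) = 497.6 kg·m²/s.
L_i = −I_p ω_p + m v R = −(228.4)(4.22) + 497.6 = -466.4 kg·m²/s.
After sticking, I_f = I_p + m R² = 228.4 + (39.0)(2.20)² = 417.2 kg·m².
ω_f = L_i / I_f = -466.4 / 417.2 = -1.118 rad/s.

|ω_f| ≈ 1.12 rad/s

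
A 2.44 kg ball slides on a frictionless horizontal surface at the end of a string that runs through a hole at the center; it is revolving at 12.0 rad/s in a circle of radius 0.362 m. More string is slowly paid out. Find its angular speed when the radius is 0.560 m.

ω₂ ≈ 5.01 rad/s

No torque about the axis ⇒ m r₁² ω₁ = m r₂² ω₂.
ω₂ = ω₁ (r₁/r₂)² = (12.0)(0.362/0.560)² = 5.014 rad/s.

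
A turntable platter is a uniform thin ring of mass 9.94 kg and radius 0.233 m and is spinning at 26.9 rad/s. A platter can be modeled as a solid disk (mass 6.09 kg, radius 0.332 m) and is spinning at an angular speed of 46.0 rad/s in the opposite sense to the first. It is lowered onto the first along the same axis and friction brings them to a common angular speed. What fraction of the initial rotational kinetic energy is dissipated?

The coupling torques are internal; angular momentum about the shared axis is conserved.
Moments of inertia: I_A = (9.94)(0.233)² = 0.5396 kg·m²; I_B = ½(6.09)(0.332)² = 0.3356 kg·m².
Taking A's sense as positive: L = (0.5396)(26.9) − (0.3356)(46.0) = -0.9230 kg·m²·rad/s.
Combined I = 0.5396 + 0.3356 = 0.8753 kg·m².
ω_f = L / I = -0.9230 / 0.8753 = -1.054 rad/s.
KE_i = ½ΣIω² = 550.3 J; KE_f = ½(0.8753)(1.054)² = 0.4866 J.
Fraction dissipated = (KE_i − KE_f)/KE_i = 0.9991.

fraction ≈ 0.999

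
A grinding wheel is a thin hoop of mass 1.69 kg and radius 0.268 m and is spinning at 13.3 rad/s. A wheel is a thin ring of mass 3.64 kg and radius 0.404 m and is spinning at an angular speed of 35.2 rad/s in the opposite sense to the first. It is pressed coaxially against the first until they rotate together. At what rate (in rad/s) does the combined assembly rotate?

|ω_f| ≈ 27.0 rad/s

The coupling torques are internal; angular momentum about the shared axis is conserved.
Moments of inertia: I_A = (1.69)(0.268)² = 0.1214 kg·m²; I_B = (3.64)(0.404)² = 0.5941 kg·m².
Taking A's sense as positive: L = (0.1214)(13.3) − (0.5941)(35.2) = -19.30 kg·m²·rad/s.
Combined I = 0.1214 + 0.5941 = 0.7155 kg·m².
ω_f = L / I = -19.30 / 0.7155 = -26.97 rad/s.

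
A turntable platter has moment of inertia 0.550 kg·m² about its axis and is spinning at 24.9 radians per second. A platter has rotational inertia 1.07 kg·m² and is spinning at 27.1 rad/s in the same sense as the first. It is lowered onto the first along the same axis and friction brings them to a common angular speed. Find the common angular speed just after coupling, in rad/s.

The coupling torques are internal; angular momentum about the shared axis is conserved.
Taking A's sense as positive: L = (0.5500)(24.9) + (1.070)(27.1) = 42.69 kg·m²·rad/s.
Combined I = 0.5500 + 1.070 = 1.620 kg·m².
ω_f = L / I = 42.69 / 1.620 = 26.35 rad/s.

|ω_f| ≈ 26.4 rad/s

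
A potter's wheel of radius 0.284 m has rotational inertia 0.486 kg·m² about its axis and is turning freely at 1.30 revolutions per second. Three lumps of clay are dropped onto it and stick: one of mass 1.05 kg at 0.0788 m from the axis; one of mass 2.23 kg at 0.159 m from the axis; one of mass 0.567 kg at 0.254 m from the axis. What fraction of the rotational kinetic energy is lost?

No external torque acts about the axis; L_before = L_after.
Added inertia Σmr² = (1.05)(0.0788)² + (2.23)(0.159)² + (0.567)(0.254)² = 0.09948 kg·m²; I_f = 0.4860 + 0.09948 = 0.5855 kg·m².
ω_f = I_p ω_i / I_f = (0.4860)(1.30) / 0.5855 = 1.079 rev/s.
KE_i = ½(0.4860)(8.168 rad/s)² = 16.21 J; KE_f = ½(0.5855)(6.780)² = 13.46 J.
Fraction lost = 0.1699.

fraction ≈ 0.170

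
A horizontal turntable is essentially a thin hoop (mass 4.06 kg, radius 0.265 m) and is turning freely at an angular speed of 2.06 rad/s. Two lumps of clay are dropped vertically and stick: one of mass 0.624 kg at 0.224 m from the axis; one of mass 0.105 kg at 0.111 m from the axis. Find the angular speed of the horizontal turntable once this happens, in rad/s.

ω_f ≈ 1.85 rad/s

The added mass arrives with no angular momentum about the axis, and any external torque about the axis is negligible, so the system's angular momentum is conserved.
I_p = (4.06)(0.265)² = 0.2851 kg·m².
Added inertia Σmr² = (0.624)(0.224)² + (0.105)(0.111)² = 0.03260 kg·m²; I_f = 0.2851 + 0.03260 = 0.3177 kg·m².
ω_f = I_p ω_i / I_f = (0.2851)(2.06) / 0.3177 = 1.849 rad/s.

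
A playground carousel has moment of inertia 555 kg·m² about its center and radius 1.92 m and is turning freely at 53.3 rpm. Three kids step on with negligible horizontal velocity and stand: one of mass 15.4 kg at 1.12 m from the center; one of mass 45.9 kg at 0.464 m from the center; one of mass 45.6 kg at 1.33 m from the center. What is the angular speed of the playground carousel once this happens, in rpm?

ω_f ≈ 44.5 rpm

The added mass arrives with no angular momentum about the center, and any external torque about the center is negligible, so the system's angular momentum is conserved.
Added inertia Σmr² = (15.4)(1.12)² + (45.9)(0.464)² + (45.6)(1.33)² = 109.9 kg·m²; I_f = 555.0 + 109.9 = 664.9 kg·m².
ω_f = I_p ω_i / I_f = (555.0)(53.3) / 664.9 = 44.49 rpm.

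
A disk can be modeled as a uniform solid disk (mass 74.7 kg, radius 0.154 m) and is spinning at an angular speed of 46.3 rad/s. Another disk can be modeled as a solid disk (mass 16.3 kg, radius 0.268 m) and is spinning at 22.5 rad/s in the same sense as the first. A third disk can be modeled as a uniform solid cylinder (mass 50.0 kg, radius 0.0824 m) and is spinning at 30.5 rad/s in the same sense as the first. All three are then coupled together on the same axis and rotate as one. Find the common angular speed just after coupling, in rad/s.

|ω_f| ≈ 36.2 rad/s

No external torque acts about the common axis, so total angular momentum is conserved.
Moments of inertia: I_A = ½(74.7)(0.154)² = 0.8858 kg·m²; I_B = ½(16.3)(0.268)² = 0.5854 kg·m²; I_C = ½(50.0)(0.0824)² = 0.1697 kg·m².
Taking A's sense as positive: L = (0.8858)(46.3) + (0.5854)(22.5) + (0.1697)(30.5) = 59.36 kg·m²·rad/s.
Combined I = 0.8858 + 0.5854 + 0.1697 = 1.641 kg·m².
ω_f = L / I = 59.36 / 1.641 = 36.18 rad/s.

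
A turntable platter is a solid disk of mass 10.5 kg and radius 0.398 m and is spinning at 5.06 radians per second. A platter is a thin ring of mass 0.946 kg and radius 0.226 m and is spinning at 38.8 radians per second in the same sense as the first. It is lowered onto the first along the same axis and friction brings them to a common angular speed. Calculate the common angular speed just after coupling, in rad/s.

|ω_f| ≈ 6.91 rad/s

No external torque acts about the common axis, so total angular momentum is conserved.
Moments of inertia: I_A = ½(10.5)(0.398)² = 0.8316 kg·m²; I_B = (0.946)(0.226)² = 0.04832 kg·m².
Taking A's sense as positive: L = (0.8316)(5.06) + (0.04832)(38.8) = 6.083 kg·m²·rad/s.
Combined I = 0.8316 + 0.04832 = 0.8799 kg·m².
ω_f = L / I = 6.083 / 0.8799 = 6.913 rad/s.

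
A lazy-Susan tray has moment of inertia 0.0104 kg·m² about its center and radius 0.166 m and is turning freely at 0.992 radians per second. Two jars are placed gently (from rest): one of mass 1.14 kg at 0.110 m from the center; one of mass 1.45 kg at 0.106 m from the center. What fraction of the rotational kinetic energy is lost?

No external torque acts about the center; L_before = L_after.
Added inertia Σmr² = (1.14)(0.110)² + (1.45)(0.106)² = 0.03009 kg·m²; I_f = 0.01040 + 0.03009 = 0.04049 kg·m².
ω_f = I_p ω_i / I_f = (0.01040)(0.992) / 0.04049 = 0.2548 rad/s.
KE_i = ½(0.01040)(0.9920 rad/s)² = 0.005117 J; KE_f = ½(0.04049)(0.2548)² = 0.001314 J.
Fraction lost = 0.7431.

fraction ≈ 0.743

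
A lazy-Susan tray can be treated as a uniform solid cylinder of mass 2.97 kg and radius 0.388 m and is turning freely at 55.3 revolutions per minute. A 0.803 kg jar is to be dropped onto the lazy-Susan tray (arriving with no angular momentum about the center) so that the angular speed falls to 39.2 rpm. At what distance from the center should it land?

The added mass arrives with no angular momentum about the center, and any external torque about the center is negligible, so the system's angular momentum is conserved.
I_p = ½(2.97)(0.388)² = 0.2236 kg·m².
I_p ω_i = (I_p + m r²) ω_f ⇒ m r² = I_p(ω_i/ω_f − 1) = 0.2236(55.3/39.2 − 1) = 0.09182 kg·m².
r = √(0.09182/0.803) = 0.3381 m.

r ≈ 0.338 m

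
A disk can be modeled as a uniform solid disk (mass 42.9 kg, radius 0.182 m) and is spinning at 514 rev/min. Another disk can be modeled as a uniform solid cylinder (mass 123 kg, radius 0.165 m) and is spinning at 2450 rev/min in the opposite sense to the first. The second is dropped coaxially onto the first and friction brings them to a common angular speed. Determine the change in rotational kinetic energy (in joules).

The coupling torques are internal; angular momentum about the shared axis is conserved.
Moments of inertia: I_A = ½(42.9)(0.182)² = 0.7105 kg·m²; I_B = ½(123)(0.165)² = 1.674 kg·m².
Taking A's sense as positive: L = (0.7105)(514) − (1.674)(2450) = -3737 kg·m²·rpm.
Combined I = 0.7105 + 1.674 = 2.385 kg·m².
ω_f = L / I = -3737 / 2.385 = -1567 rpm.
KE_i = ½ΣIω² = 56140 J; KE_f = ½(2.385)(164.1)² = 32110 J.

ΔKE ≈ -24000 J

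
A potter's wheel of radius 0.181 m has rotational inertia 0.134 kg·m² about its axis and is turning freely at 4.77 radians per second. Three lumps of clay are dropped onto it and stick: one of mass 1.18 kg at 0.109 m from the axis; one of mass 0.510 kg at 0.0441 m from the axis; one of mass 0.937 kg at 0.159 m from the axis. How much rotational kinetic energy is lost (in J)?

energy lost ≈ 0.342 J

No external torque acts about the axis; L_before = L_after.
Added inertia Σmr² = (1.18)(0.109)² + (0.510)(0.0441)² + (0.937)(0.159)² = 0.03870 kg·m²; I_f = 0.1340 + 0.03870 = 0.1727 kg·m².
ω_f = I_p ω_i / I_f = (0.1340)(4.77) / 0.1727 = 3.701 rad/s.
KE_i = ½(0.1340)(4.770 rad/s)² = 1.524 J; KE_f = ½(0.1727)(3.701)² = 1.183 J.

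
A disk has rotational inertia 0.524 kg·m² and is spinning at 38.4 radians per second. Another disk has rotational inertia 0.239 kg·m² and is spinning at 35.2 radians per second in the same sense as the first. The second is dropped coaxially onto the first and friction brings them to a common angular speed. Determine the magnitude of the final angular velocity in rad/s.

|ω_f| ≈ 37.4 rad/s

The coupling torques are internal; angular momentum about the shared axis is conserved.
Taking A's sense as positive: L = (0.5240)(38.4) + (0.2390)(35.2) = 28.53 kg·m²·rad/s.
Combined I = 0.5240 + 0.2390 = 0.7630 kg·m².
ω_f = L / I = 28.53 / 0.7630 = 37.40 rad/s.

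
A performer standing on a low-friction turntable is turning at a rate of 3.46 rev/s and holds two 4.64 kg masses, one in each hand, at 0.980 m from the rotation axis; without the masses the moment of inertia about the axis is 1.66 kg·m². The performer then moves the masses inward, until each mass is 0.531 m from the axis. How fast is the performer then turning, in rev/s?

ω₂ ≈ 8.55 rev/s

Angular momentum about the spin axis is conserved since the torque about it is zero.
I₁ = 1.66 + 2(4.64)(0.980)² = 10.57 kg·m²; I₂ = 1.66 + 2(4.64)(0.531)² = 4.277 kg·m².
ω₂ = I₁ω₁ / I₂ = (10.57)(3.46 rev/s) / (4.277) = 8.554 rev/s.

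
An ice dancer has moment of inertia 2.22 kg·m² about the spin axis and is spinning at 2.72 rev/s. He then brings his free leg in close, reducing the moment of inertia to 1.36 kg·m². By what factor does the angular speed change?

Angular momentum about the spin axis is conserved since the torque about it is zero.
ω₂/ω₁ = I₁/I₂ = 2.220 / 1.360 = 1.632.

ω₂/ω₁ ≈ 1.63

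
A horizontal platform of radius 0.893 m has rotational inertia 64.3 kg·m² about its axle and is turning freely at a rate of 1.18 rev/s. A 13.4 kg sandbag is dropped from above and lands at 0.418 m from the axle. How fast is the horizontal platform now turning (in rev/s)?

ω_f ≈ 1.14 rev/s

The added mass arrives with no angular momentum about the axle, and any external torque about the axle is negligible, so the system's angular momentum is conserved.
Added inertia Σmr² = (13.4)(0.418)² = 2.341 kg·m²; I_f = 64.30 + 2.341 = 66.64 kg·m².
ω_f = I_p ω_i / I_f = (64.30)(1.18) / 66.64 = 1.139 rev/s.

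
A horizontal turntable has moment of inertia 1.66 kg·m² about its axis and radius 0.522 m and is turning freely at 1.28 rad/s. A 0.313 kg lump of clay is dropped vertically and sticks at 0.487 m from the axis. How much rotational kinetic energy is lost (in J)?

No external torque acts about the axis; L_before = L_after.
Added inertia Σmr² = (0.313)(0.487)² = 0.07423 kg·m²; I_f = 1.660 + 0.07423 = 1.734 kg·m².
ω_f = I_p ω_i / I_f = (1.660)(1.28) / 1.734 = 1.225 rad/s.
KE_i = ½(1.660)(1.280 rad/s)² = 1.360 J; KE_f = ½(1.734)(1.225)² = 1.302 J.

energy lost ≈ 0.0582 J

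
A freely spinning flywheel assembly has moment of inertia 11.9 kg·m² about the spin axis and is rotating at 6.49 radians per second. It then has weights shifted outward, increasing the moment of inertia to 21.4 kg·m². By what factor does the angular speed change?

No external torque acts about the spin axis, so angular momentum is conserved.
ω₂/ω₁ = I₁/I₂ = 11.90 / 21.40 = 0.5561.

ω₂/ω₁ ≈ 0.556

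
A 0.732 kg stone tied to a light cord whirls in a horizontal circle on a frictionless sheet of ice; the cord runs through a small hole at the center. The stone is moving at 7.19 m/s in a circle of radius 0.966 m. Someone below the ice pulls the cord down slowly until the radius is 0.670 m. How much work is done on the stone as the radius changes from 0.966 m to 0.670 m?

W ≈ 20.4 J

The only horizontal force on the mass is along the cord (radial), so it exerts no torque about the hole and angular momentum m v r is conserved.
v₂ = v₁ r₁ / r₂ = (7.19)(0.966) / (0.670) = 10.37 m/s.
W = ΔKE = ½m(v₂² − v₁²) = 20.41 J.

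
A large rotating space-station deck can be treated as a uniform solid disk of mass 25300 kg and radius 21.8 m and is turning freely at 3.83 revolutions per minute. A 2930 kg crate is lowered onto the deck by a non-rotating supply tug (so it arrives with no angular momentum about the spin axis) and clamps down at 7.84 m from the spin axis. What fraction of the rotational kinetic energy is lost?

fraction ≈ 0.0291

No external torque acts about the spin axis; L_before = L_after.
I_p = ½(25300)(21.8)² = 6.012e+06 kg·m².
Added inertia Σmr² = (2930)(7.84)² = 1.801e+05 kg·m²; I_f = 6.012e+06 + 1.801e+05 = 6.192e+06 kg·m².
ω_f = I_p ω_i / I_f = (6.012e+06)(3.83) / 6.192e+06 = 3.719 rpm.
KE_i = ½(6.012e+06)(0.4011 rad/s)² = 4.835e+05 J; KE_f = ½(6.192e+06)(0.3894)² = 4.695e+05 J.
Fraction lost = 0.02909.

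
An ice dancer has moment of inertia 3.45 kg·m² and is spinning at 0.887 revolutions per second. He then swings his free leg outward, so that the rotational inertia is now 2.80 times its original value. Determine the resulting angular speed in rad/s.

With no external torque about the axis, L is conserved: I₁ω₁ = I₂ω₂.
I₂ = 2.80 × 3.45 = 9.660 kg·m².
ω₂ = I₁ω₁ / I₂ = (3.450)(0.887 rev/s) / (9.660) = 0.3168 rev/s = 1.990 rad/s.

ω₂ ≈ 1.99 rad/s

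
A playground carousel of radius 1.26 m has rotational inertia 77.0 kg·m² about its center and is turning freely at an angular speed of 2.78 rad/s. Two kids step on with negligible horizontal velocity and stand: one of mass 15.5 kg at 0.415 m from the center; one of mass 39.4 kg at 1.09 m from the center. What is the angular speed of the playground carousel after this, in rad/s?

ω_f ≈ 1.69 rad/s

The added mass arrives with no angular momentum about the center, and any external torque about the center is negligible, so the system's angular momentum is conserved.
Added inertia Σmr² = (15.5)(0.415)² + (39.4)(1.09)² = 49.48 kg·m²; I_f = 77.00 + 49.48 = 126.5 kg·m².
ω_f = I_p ω_i / I_f = (77.00)(2.78) / 126.5 = 1.692 rad/s.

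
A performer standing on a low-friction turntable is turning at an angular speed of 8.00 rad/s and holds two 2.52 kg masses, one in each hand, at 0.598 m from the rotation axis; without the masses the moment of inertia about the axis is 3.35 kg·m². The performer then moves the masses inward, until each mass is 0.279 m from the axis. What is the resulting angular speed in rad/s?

ω₂ ≈ 11.0 rad/s

With no external torque about the axis, L is conserved: I₁ω₁ = I₂ω₂.
I₁ = 3.35 + 2(2.52)(0.598)² = 5.152 kg·m²; I₂ = 3.35 + 2(2.52)(0.279)² = 3.742 kg·m².
ω₂ = I₁ω₁ / I₂ = (5.152)(8.00 rad/s) / (3.742) = 11.01 rad/s.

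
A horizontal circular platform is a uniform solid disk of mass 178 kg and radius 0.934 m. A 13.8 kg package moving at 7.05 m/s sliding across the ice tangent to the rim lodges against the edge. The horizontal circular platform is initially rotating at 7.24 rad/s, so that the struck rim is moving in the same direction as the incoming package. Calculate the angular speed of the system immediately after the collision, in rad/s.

The axle reaction passes through the central axle and exerts no torque about it; angular momentum about the central axle is conserved through the impact.
I_p = ½(178)(0.934)² = 77.64 kg·m². Taking the sense of the package's angular momentum as positive, L_{package} = m v R = (13.8)(7.05)(0.934) = 90.87 kg·m²/s.
L_i = +I_p ω_p + m v R = +(77.64)(7.24) + 90.87 = 653.0 kg·m²/s.
After sticking, I_f = I_p + m R² = 77.64 + (13.8)(0.934)² = 89.68 kg·m².
ω_f = L_i / I_f = 653.0 / 89.68 = 7.281 rad/s.

|ω_f| ≈ 7.28 rad/s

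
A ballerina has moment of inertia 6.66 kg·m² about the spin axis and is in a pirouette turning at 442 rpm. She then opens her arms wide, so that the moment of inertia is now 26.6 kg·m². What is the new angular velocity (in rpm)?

ω₂ ≈ 111 rpm

Angular momentum about the spin axis is conserved since the torque about it is zero.
ω₂ = I₁ω₁ / I₂ = (6.660)(442 rpm) / (26.60) = 110.7 rpm.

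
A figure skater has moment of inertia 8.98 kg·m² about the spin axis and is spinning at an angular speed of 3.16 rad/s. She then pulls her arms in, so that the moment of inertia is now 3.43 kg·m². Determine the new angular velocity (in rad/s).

ω₂ ≈ 8.27 rad/s

No external torque acts about the spin axis, so angular momentum is conserved.
ω₂ = I₁ω₁ / I₂ = (8.980)(3.16 rad/s) / (3.430) = 8.273 rad/s.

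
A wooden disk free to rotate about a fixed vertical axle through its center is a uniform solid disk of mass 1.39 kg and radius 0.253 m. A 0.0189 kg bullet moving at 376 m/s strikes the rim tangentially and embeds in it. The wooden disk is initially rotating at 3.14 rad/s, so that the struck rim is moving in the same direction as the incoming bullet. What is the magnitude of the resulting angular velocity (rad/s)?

About the axle the impulsive forces during the collision are internal, so angular momentum about that axis is conserved.
I_p = ½(1.39)(0.253)² = 0.04449 kg·m². Taking the sense of the bullet's angular momentum as positive, L_{bullet} = m v R = (0.0189)(376)(0.253) = 1.798 kg·m²/s.
L_i = +I_p ω_p + m v R = +(0.04449)(3.14) + 1.798 = 1.938 kg·m²/s.
After sticking, I_f = I_p + m R² = 0.04449 + (0.0189)(0.253)² = 0.04570 kg·m².
ω_f = L_i / I_f = 1.938 / 0.04570 = 42.40 rad/s.

|ω_f| ≈ 42.4 rad/s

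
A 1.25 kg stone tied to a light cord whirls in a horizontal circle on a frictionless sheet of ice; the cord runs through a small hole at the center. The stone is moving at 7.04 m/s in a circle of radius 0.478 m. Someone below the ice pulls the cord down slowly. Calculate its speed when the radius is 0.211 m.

The only horizontal force on the mass is along the cord (radial), so it exerts no torque about the hole and angular momentum m v r is conserved.
v₂ = v₁ r₁ / r₂ = (7.04)(0.478) / (0.211) = 15.95 m/s.

v₂ ≈ 15.9 m/s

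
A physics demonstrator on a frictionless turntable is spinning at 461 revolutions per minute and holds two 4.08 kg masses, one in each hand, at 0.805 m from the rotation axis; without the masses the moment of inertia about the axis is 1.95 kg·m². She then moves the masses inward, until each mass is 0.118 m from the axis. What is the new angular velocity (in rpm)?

Angular momentum about the spin axis is conserved since the torque about it is zero.
I₁ = 1.95 + 2(4.08)(0.805)² = 7.238 kg·m²; I₂ = 1.95 + 2(4.08)(0.118)² = 2.064 kg·m².
ω₂ = I₁ω₁ / I₂ = (7.238)(461 rpm) / (2.064) = 1617 rpm.

ω₂ ≈ 1620 rpm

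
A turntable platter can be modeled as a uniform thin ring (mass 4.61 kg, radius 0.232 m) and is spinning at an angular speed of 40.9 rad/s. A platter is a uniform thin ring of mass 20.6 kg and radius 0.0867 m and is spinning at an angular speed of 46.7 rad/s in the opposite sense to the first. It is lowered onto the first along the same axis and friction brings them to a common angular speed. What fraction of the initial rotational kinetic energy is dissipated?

fraction ≈ 0.972

No external torque acts about the common axis, so total angular momentum is conserved.
Moments of inertia: I_A = (4.61)(0.232)² = 0.2481 kg·m²; I_B = (20.6)(0.0867)² = 0.1548 kg·m².
Taking A's sense as positive: L = (0.2481)(40.9) − (0.1548)(46.7) = 2.917 kg·m²·rad/s.
Combined I = 0.2481 + 0.1548 = 0.4030 kg·m².
ω_f = L / I = 2.917 / 0.4030 = 7.239 rad/s.
KE_i = ½ΣIω² = 376.4 J; KE_f = ½(0.4030)(7.239)² = 10.56 J.
Fraction dissipated = (KE_i − KE_f)/KE_i = 0.9719.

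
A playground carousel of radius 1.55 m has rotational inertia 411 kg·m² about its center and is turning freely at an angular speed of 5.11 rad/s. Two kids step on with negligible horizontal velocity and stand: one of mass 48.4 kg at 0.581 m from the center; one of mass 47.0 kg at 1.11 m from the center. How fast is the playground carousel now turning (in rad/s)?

ω_f ≈ 4.33 rad/s

No external torque acts about the center; L_before = L_after.
Added inertia Σmr² = (48.4)(0.581)² + (47.0)(1.11)² = 74.25 kg·m²; I_f = 411.0 + 74.25 = 485.2 kg·m².
ω_f = I_p ω_i / I_f = (411.0)(5.11) / 485.2 = 4.328 rad/s.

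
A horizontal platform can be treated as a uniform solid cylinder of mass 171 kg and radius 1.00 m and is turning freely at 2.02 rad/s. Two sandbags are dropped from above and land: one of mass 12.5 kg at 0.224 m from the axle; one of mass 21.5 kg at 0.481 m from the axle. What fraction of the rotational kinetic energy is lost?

fraction ≈ 0.0615

No external torque acts about the axle; L_before = L_after.
I_p = ½(171)(1.00)² = 85.50 kg·m².
Added inertia Σmr² = (12.5)(0.224)² + (21.5)(0.481)² = 5.601 kg·m²; I_f = 85.50 + 5.601 = 91.10 kg·m².
ω_f = I_p ω_i / I_f = (85.50)(2.02) / 91.10 = 1.896 rad/s.
KE_i = ½(85.50)(2.020 rad/s)² = 174.4 J; KE_f = ½(91.10)(1.896)² = 163.7 J.
Fraction lost = 0.06149.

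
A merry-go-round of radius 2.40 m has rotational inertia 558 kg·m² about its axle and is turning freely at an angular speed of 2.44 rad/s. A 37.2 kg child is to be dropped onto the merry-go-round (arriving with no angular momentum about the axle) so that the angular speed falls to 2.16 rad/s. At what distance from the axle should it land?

No external torque acts about the axle; L_before = L_after.
I_p ω_i = (I_p + m r²) ω_f ⇒ m r² = I_p(ω_i/ω_f − 1) = 558.0(2.44/2.16 − 1) = 72.33 kg·m².
r = √(72.33/37.2) = 1.394 m.

r ≈ 1.39 m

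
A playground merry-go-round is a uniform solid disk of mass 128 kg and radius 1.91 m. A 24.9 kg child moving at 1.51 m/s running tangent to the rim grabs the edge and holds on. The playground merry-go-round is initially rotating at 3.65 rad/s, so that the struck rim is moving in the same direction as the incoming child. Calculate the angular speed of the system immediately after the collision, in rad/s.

The axle reaction passes through the axle and exerts no torque about it; angular momentum about the axle is conserved through the impact.
I_p = ½(128)(1.91)² = 233.5 kg·m². Taking the sense of the child's angular momentum as positive, L_{child} = m v R = (24.9)(1.51)(1.91) = 71.81 kg·m²/s.
L_i = +I_p ω_p + m v R = +(233.5)(3.65) + 71.81 = 924.0 kg·m²/s.
After sticking, I_f = I_p + m R² = 233.5 + (24.9)(1.91)² = 324.3 kg·m².
ω_f = L_i / I_f = 924.0 / 324.3 = 2.849 rad/s.

|ω_f| ≈ 2.85 rad/s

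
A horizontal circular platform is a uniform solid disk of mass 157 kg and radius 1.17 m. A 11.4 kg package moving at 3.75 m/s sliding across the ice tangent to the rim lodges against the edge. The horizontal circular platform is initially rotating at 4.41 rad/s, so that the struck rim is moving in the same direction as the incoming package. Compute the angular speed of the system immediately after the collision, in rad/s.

|ω_f| ≈ 4.26 rad/s

The axle reaction passes through the central axle and exerts no torque about it; angular momentum about the central axle is conserved through the impact.
I_p = ½(157)(1.17)² = 107.5 kg·m². Taking the sense of the package's angular momentum as positive, L_{package} = m v R = (11.4)(3.75)(1.17) = 50.02 kg·m²/s.
L_i = +I_p ω_p + m v R = +(107.5)(4.41) + 50.02 = 523.9 kg·m²/s.
After sticking, I_f = I_p + m R² = 107.5 + (11.4)(1.17)² = 123.1 kg·m².
ω_f = L_i / I_f = 523.9 / 123.1 = 4.257 rad/s.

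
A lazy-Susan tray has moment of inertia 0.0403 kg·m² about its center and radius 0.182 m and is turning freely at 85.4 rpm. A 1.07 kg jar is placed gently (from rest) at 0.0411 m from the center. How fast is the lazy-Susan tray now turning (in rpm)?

No external torque acts about the center; L_before = L_after.
Added inertia Σmr² = (1.07)(0.0411)² = 0.001807 kg·m²; I_f = 0.04030 + 0.001807 = 0.04211 kg·m².
ω_f = I_p ω_i / I_f = (0.04030)(85.4) / 0.04211 = 81.73 rpm.

ω_f ≈ 81.7 rpm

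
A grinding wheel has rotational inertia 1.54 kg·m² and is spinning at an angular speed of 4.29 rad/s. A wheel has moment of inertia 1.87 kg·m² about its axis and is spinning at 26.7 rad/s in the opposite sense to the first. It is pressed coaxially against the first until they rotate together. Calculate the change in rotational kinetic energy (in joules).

ΔKE ≈ -406 J

The coupling torques are internal; angular momentum about the shared axis is conserved.
Taking A's sense as positive: L = (1.540)(4.29) − (1.870)(26.7) = -43.32 kg·m²·rad/s.
Combined I = 1.540 + 1.870 = 3.410 kg·m².
ω_f = L / I = -43.32 / 3.410 = -12.70 rad/s.
KE_i = ½ΣIω² = 680.7 J; KE_f = ½(3.410)(12.70)² = 275.2 J.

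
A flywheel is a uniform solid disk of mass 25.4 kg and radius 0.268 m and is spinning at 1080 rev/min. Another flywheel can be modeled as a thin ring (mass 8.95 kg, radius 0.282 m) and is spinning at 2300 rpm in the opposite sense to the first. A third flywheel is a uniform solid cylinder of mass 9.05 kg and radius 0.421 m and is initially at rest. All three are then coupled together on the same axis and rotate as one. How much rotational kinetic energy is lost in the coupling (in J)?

No external torque acts about the common axis, so total angular momentum is conserved.
Moments of inertia: I_A = ½(25.4)(0.268)² = 0.9122 kg·m²; I_B = (8.95)(0.282)² = 0.7117 kg·m²; I_C = ½(9.05)(0.421)² = 0.8020 kg·m².
Taking A's sense as positive: L = (0.9122)(1080) − (0.7117)(2300) = -651.9 kg·m²·rpm.
Combined I = 0.9122 + 0.7117 + 0.8020 = 2.426 kg·m².
ω_f = L / I = -651.9 / 2.426 = -268.7 rpm.
KE_i = ½ΣIω² = 26480 J; KE_f = ½(2.426)(28.14)² = 960.4 J.

ΔKE lost ≈ 25500 J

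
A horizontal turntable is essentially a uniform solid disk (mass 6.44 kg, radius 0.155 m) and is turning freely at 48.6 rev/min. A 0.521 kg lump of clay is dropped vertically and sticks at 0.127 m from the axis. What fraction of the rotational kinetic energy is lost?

fraction ≈ 0.0980

No external torque acts about the axis; L_before = L_after.
I_p = ½(6.44)(0.155)² = 0.07736 kg·m².
Added inertia Σmr² = (0.521)(0.127)² = 0.008403 kg·m²; I_f = 0.07736 + 0.008403 = 0.08576 kg·m².
ω_f = I_p ω_i / I_f = (0.07736)(48.6) / 0.08576 = 43.84 rpm.
KE_i = ½(0.07736)(5.089 rad/s)² = 1.002 J; KE_f = ½(0.08576)(4.591)² = 0.9037 J.
Fraction lost = 0.09798.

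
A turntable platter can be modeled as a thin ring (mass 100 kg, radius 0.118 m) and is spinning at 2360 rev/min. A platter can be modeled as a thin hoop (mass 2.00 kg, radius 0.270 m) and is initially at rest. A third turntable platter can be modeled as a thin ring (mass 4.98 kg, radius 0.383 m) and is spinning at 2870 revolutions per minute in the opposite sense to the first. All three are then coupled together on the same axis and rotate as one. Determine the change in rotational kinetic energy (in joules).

ΔKE ≈ -72100 J

No external torque acts about the common axis, so total angular momentum is conserved.
Moments of inertia: I_A = (100)(0.118)² = 1.392 kg·m²; I_B = (2.00)(0.270)² = 0.1458 kg·m²; I_C = (4.98)(0.383)² = 0.7305 kg·m².
Taking A's sense as positive: L = (1.392)(2360) − (0.7305)(2870) = 1189 kg·m²·rpm.
Combined I = 1.392 + 0.1458 + 0.7305 = 2.269 kg·m².
ω_f = L / I = 1189 / 2.269 = 524.3 rpm.
KE_i = ½ΣIω² = 75510 J; KE_f = ½(2.269)(54.91)² = 3420 J.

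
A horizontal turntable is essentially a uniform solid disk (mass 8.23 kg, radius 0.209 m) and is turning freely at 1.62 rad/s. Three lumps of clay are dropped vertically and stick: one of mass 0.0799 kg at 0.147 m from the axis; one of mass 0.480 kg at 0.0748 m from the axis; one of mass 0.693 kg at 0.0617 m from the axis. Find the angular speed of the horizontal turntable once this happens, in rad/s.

ω_f ≈ 1.56 rad/s

The added mass arrives with no angular momentum about the axis, and any external torque about the axis is negligible, so the system's angular momentum is conserved.
I_p = ½(8.23)(0.209)² = 0.1797 kg·m².
Added inertia Σmr² = (0.0799)(0.147)² + (0.480)(0.0748)² + (0.693)(0.0617)² = 0.007050 kg·m²; I_f = 0.1797 + 0.007050 = 0.1868 kg·m².
ω_f = I_p ω_i / I_f = (0.1797)(1.62) / 0.1868 = 1.559 rad/s.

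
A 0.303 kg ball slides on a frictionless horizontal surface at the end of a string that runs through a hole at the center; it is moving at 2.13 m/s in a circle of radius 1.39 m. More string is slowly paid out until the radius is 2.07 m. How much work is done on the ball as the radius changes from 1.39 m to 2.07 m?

Central (radial) force ⇒ zero torque about the center ⇒ m v r is constant.
v₂ = v₁ r₁ / r₂ = (2.13)(1.39) / (2.07) = 1.430 m/s.
W = ΔKE = ½m(v₂² − v₁²) = -0.3774 J.

W ≈ -0.377 J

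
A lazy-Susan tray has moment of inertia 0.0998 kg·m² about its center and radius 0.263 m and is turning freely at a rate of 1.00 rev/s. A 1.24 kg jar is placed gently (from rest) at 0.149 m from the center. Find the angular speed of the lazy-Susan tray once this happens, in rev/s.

No external torque acts about the center; L_before = L_after.
Added inertia Σmr² = (1.24)(0.149)² = 0.02753 kg·m²; I_f = 0.09980 + 0.02753 = 0.1273 kg·m².
ω_f = I_p ω_i / I_f = (0.09980)(1.00) / 0.1273 = 0.7838 rev/s.

ω_f ≈ 0.784 rev/s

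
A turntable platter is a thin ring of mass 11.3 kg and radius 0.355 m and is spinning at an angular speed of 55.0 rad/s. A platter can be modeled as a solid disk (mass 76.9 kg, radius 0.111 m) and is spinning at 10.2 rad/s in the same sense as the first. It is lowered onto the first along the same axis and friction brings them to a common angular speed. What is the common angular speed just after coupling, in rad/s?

|ω_f| ≈ 43.8 rad/s

No external torque acts about the common axis, so total angular momentum is conserved.
Moments of inertia: I_A = (11.3)(0.355)² = 1.424 kg·m²; I_B = ½(76.9)(0.111)² = 0.4737 kg·m².
Taking A's sense as positive: L = (1.424)(55.0) + (0.4737)(10.2) = 83.16 kg·m²·rad/s.
Combined I = 1.424 + 0.4737 = 1.898 kg·m².
ω_f = L / I = 83.16 / 1.898 = 43.82 rad/s.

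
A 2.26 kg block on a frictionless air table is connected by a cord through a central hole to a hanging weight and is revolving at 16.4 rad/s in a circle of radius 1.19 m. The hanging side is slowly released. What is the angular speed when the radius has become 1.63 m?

ω₂ ≈ 8.74 rad/s

The constraining force is radial, so m r² ω about the center is conserved.
ω₂ = ω₁ (r₁/r₂)² = (16.4)(1.19/1.63)² = 8.741 rad/s.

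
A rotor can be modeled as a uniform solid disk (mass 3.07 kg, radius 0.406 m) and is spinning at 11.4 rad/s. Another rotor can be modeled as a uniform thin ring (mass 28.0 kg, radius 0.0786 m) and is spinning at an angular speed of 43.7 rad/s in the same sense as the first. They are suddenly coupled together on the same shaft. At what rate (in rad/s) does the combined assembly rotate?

The coupling torques are internal; angular momentum about the shared axis is conserved.
Moments of inertia: I_A = ½(3.07)(0.406)² = 0.2530 kg·m²; I_B = (28.0)(0.0786)² = 0.1730 kg·m².
Taking A's sense as positive: L = (0.2530)(11.4) + (0.1730)(43.7) = 10.44 kg·m²·rad/s.
Combined I = 0.2530 + 0.1730 = 0.4260 kg·m².
ω_f = L / I = 10.44 / 0.4260 = 24.52 rad/s.

|ω_f| ≈ 24.5 rad/s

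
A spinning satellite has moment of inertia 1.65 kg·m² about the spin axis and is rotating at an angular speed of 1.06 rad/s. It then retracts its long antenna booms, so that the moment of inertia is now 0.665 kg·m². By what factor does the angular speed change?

With no external torque about the axis, L is conserved: I₁ω₁ = I₂ω₂.
ω₂/ω₁ = I₁/I₂ = 1.650 / 0.6650 = 2.481.

ω₂/ω₁ ≈ 2.48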